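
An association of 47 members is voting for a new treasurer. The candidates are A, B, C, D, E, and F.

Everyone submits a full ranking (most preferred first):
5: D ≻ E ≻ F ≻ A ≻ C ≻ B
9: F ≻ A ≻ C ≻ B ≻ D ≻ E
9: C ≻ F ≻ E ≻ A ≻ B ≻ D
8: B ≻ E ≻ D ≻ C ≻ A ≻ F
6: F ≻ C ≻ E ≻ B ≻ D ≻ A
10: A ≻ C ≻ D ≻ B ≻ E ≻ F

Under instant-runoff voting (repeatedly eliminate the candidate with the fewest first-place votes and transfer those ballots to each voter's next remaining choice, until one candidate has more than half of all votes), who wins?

C

Round 1: A 10, B 8, C 9, D 5, E 0, F 15. E eliminated.
Round 2: A 10, B 8, C 9, D 5, F 15. D eliminated.
Round 3: A 10, B 8, C 9, F 20. B eliminated.
Round 4: A 10, C 17, F 20. A eliminated.
Round 5: C 27, F 20. C has a majority (≥24).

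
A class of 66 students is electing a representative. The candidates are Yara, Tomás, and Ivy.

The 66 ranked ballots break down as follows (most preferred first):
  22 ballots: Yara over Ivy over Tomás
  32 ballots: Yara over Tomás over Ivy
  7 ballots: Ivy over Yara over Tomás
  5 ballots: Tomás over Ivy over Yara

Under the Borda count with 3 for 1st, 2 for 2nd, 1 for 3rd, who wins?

Yara: 22×3 + 32×3 + 7×2 + 5×1 = 181
Tomás: 22×1 + 32×2 + 7×1 + 5×3 = 108
Ivy: 22×2 + 32×1 + 7×3 + 5×2 = 107

Yara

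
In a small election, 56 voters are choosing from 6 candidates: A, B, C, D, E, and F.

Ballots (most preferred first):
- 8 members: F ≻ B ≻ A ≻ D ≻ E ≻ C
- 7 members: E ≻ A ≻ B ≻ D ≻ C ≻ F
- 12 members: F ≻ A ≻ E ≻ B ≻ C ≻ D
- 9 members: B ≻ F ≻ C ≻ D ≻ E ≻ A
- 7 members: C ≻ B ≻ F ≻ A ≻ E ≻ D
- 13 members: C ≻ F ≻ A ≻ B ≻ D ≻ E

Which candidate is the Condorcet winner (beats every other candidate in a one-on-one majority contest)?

F

F vs A: 49–7
F vs B: 33–23
F vs C: 29–27
F vs D: 49–7
F vs E: 49–7
F beats every other candidate.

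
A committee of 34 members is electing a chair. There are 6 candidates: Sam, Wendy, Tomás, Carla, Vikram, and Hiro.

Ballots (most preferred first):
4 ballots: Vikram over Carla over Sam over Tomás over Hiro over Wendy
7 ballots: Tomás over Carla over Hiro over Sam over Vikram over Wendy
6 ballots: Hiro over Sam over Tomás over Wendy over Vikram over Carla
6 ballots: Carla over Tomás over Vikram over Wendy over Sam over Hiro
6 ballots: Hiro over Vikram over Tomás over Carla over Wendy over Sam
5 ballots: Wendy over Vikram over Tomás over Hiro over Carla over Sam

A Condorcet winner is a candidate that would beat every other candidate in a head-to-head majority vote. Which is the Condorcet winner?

Tomás vs Sam: 24–10
Tomás vs Wendy: 29–5
Tomás vs Carla: 24–10
Tomás vs Vikram: 19–15
Tomás vs Hiro: 22–12
Tomás beats every other candidate.

Tomás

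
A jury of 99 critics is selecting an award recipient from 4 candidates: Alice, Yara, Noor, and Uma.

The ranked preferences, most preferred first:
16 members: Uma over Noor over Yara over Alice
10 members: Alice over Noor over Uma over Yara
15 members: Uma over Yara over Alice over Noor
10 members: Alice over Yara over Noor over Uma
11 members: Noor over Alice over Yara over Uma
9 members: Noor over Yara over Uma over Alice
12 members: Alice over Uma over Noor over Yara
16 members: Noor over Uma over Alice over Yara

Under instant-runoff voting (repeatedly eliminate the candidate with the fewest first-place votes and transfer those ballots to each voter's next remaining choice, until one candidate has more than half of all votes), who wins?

Noor

Round 1: Alice 32, Yara 0, Noor 36, Uma 31. Yara eliminated.
Round 2: Alice 32, Noor 36, Uma 31. Uma eliminated.
Round 3: Alice 47, Noor 52. Noor has a majority (≥50).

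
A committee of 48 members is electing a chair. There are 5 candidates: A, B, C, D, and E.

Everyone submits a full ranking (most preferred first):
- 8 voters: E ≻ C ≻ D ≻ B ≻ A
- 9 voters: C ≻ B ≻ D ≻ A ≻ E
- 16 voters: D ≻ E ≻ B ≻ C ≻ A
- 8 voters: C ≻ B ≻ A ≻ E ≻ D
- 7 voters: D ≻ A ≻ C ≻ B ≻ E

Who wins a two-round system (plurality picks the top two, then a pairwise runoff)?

C

Round 1 first-place votes: A 0, B 0, C 17, D 23, E 8. D and C advance.
Runoff: D is ranked above C on 23 ballots, C above D on 25.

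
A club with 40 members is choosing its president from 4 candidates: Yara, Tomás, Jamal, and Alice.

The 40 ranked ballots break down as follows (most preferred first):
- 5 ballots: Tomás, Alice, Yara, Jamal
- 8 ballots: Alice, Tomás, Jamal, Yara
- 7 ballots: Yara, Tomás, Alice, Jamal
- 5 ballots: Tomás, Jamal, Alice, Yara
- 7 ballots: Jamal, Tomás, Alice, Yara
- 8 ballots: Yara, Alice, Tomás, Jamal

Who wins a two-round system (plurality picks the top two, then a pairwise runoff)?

Round 1 first-place votes: Yara 15, Tomás 10, Jamal 7, Alice 8. Yara and Tomás advance.
Runoff: Yara is ranked above Tomás on 15 ballots, Tomás above Yara on 25.

Tomás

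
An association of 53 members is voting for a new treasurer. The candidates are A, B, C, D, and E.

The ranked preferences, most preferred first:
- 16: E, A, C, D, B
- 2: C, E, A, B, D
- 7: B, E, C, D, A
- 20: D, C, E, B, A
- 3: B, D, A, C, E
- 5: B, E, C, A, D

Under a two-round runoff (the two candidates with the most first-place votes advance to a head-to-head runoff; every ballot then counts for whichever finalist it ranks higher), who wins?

Round 1 first-place votes: A 0, B 15, C 2, D 20, E 16. D and E advance.
Runoff: D is ranked above E on 23 ballots, E above D on 30.

E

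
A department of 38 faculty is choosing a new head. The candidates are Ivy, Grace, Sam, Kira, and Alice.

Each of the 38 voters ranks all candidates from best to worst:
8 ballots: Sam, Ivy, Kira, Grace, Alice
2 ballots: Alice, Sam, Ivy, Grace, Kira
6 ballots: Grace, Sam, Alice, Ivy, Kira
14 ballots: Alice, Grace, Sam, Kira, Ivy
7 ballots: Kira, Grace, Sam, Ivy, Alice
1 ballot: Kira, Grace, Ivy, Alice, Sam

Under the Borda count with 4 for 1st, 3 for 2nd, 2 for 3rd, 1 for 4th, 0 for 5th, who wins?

Grace

Ivy: 8×3 + 2×2 + 6×1 + 14×0 + 7×1 + 1×2 = 43
Grace: 8×1 + 2×1 + 6×4 + 14×3 + 7×3 + 1×3 = 100
Sam: 8×4 + 2×3 + 6×3 + 14×2 + 7×2 + 1×0 = 98
Kira: 8×2 + 2×0 + 6×0 + 14×1 + 7×4 + 1×4 = 62
Alice: 8×0 + 2×4 + 6×2 + 14×4 + 7×0 + 1×1 = 77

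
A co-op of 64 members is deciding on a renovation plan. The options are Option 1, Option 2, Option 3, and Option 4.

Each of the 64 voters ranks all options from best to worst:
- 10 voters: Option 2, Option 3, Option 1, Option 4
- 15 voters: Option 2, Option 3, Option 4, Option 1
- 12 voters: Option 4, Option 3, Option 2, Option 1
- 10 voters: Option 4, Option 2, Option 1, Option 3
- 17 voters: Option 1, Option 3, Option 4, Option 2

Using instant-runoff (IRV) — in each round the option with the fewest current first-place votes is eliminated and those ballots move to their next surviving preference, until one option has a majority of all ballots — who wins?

Option 4

Round 1: Option 1 17, Option 2 25, Option 3 0, Option 4 22. Option 3 eliminated.
Round 2: Option 1 17, Option 2 25, Option 4 22. Option 1 eliminated.
Round 3: Option 2 25, Option 4 39. Option 4 has a majority (≥33).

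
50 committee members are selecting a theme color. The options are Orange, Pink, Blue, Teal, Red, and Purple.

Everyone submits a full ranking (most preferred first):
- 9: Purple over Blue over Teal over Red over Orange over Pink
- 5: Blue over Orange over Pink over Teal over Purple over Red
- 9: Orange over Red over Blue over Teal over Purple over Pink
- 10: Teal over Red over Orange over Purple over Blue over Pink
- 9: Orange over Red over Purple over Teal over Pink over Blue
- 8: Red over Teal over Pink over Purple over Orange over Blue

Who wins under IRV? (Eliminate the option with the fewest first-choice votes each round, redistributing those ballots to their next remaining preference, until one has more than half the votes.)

Round 1: Orange 18, Pink 0, Blue 5, Teal 10, Red 8, Purple 9. Pink eliminated.
Round 2: Orange 18, Blue 5, Teal 10, Red 8, Purple 9. Blue eliminated.
Round 3: Orange 23, Teal 10, Red 8, Purple 9. Red eliminated.
Round 4: Orange 23, Teal 18, Purple 9. Purple eliminated.
Round 5: Orange 23, Teal 27. Teal has a majority (≥26).

Teal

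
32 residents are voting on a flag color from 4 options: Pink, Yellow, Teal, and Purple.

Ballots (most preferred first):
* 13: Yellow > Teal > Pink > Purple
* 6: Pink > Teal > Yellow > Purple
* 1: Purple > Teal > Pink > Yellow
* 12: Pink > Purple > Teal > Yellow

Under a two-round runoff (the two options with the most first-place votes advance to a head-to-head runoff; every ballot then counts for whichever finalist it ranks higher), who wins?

Pink

Round 1 first-place votes: Pink 18, Yellow 13, Teal 0, Purple 1. Pink and Yellow advance.
Runoff: Pink is ranked above Yellow on 19 ballots, Yellow above Pink on 13.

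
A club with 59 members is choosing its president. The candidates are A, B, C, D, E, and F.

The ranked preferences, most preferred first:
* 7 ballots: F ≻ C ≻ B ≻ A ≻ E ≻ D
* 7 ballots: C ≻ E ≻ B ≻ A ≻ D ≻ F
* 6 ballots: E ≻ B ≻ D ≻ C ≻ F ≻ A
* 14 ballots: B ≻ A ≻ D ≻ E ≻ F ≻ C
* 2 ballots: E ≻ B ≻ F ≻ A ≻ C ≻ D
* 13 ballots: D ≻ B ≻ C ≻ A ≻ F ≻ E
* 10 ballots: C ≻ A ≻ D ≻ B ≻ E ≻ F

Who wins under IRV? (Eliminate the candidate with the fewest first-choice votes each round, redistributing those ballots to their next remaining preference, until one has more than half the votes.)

Round 1: A 0, B 14, C 17, D 13, E 8, F 7. A eliminated.
Round 2: B 14, C 17, D 13, E 8, F 7. F eliminated.
Round 3: B 14, C 24, D 13, E 8. E eliminated.
Round 4: B 22, C 24, D 13. D eliminated.
Round 5: B 35, C 24. B has a majority (≥30).

B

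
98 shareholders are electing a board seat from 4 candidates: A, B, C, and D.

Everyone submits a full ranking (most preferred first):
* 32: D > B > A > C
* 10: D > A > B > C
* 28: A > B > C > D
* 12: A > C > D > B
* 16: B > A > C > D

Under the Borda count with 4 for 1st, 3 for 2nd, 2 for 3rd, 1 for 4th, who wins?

A

A: 32×2 + 10×3 + 28×4 + 12×4 + 16×3 = 302
B: 32×3 + 10×2 + 28×3 + 12×1 + 16×4 = 276
C: 32×1 + 10×1 + 28×2 + 12×3 + 16×2 = 166
D: 32×4 + 10×4 + 28×1 + 12×2 + 16×1 = 236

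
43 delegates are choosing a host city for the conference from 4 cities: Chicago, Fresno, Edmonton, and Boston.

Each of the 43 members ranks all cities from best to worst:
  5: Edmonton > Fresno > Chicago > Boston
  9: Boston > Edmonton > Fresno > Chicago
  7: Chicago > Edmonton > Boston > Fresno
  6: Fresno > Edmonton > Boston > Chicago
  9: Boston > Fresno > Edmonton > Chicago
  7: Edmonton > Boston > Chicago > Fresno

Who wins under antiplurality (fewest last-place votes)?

Edmonton

Last-place votes: Chicago 24, Fresno 14, Edmonton 0, Boston 5.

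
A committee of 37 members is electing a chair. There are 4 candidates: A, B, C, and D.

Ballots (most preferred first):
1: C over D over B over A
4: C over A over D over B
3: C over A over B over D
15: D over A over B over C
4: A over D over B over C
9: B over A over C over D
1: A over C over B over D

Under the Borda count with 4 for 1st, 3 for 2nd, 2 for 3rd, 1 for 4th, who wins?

A: 1×1 + 4×3 + 3×3 + 15×3 + 4×4 + 9×3 + 1×4 = 114
B: 1×2 + 4×1 + 3×2 + 15×2 + 4×2 + 9×4 + 1×2 = 88
C: 1×4 + 4×4 + 3×4 + 15×1 + 4×1 + 9×2 + 1×3 = 72
D: 1×3 + 4×2 + 3×1 + 15×4 + 4×3 + 9×1 + 1×1 = 96

A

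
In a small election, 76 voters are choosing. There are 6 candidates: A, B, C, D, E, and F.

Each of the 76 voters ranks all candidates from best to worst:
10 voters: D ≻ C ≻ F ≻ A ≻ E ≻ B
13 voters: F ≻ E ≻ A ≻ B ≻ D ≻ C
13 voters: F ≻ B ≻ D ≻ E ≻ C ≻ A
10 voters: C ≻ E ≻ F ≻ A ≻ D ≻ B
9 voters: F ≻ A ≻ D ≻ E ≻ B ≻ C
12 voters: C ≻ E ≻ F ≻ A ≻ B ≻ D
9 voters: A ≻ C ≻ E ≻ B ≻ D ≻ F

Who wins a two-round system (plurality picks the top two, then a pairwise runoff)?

C

Round 1 first-place votes: A 9, B 0, C 22, D 10, E 0, F 35. F and C advance.
Runoff: F is ranked above C on 35 ballots, C above F on 41.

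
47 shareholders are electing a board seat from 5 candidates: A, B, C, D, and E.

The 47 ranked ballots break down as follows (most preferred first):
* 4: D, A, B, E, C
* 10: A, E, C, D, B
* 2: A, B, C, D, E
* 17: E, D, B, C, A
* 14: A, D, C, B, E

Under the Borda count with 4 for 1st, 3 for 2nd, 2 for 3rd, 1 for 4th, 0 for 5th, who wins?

D

A: 4×3 + 10×4 + 2×4 + 17×0 + 14×4 = 116
B: 4×2 + 10×0 + 2×3 + 17×2 + 14×1 = 62
C: 4×0 + 10×2 + 2×2 + 17×1 + 14×2 = 69
D: 4×4 + 10×1 + 2×1 + 17×3 + 14×3 = 121
E: 4×1 + 10×3 + 2×0 + 17×4 + 14×0 = 102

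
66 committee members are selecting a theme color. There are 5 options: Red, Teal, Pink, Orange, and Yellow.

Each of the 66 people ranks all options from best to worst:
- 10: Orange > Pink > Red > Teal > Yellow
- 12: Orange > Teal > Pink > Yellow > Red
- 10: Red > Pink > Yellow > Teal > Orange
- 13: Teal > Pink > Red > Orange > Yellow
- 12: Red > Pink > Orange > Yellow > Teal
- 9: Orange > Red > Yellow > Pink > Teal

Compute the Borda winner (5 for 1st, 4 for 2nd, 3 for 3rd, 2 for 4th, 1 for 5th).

Pink

Red: 10×3 + 12×1 + 10×5 + 13×3 + 12×5 + 9×4 = 227
Teal: 10×2 + 12×4 + 10×2 + 13×5 + 12×1 + 9×1 = 174
Pink: 10×4 + 12×3 + 10×4 + 13×4 + 12×4 + 9×2 = 234
Orange: 10×5 + 12×5 + 10×1 + 13×2 + 12×3 + 9×5 = 227
Yellow: 10×1 + 12×2 + 10×3 + 13×1 + 12×2 + 9×3 = 128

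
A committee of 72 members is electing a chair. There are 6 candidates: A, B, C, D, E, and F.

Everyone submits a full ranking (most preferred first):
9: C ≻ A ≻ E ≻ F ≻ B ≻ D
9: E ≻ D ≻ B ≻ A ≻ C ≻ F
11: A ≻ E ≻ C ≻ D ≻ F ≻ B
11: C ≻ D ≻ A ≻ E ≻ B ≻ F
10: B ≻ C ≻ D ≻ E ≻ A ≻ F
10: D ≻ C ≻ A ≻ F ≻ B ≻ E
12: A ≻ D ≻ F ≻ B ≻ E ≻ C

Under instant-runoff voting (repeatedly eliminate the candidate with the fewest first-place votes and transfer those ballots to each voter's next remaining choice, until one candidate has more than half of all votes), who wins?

C

Round 1: A 23, B 10, C 20, D 10, E 9, F 0. F eliminated.
Round 2: A 23, B 10, C 20, D 10, E 9. E eliminated.
Round 3: A 23, B 10, C 20, D 19. B eliminated.
Round 4: A 23, C 30, D 19. D eliminated.
Round 5: A 32, C 40. C has a majority (≥37).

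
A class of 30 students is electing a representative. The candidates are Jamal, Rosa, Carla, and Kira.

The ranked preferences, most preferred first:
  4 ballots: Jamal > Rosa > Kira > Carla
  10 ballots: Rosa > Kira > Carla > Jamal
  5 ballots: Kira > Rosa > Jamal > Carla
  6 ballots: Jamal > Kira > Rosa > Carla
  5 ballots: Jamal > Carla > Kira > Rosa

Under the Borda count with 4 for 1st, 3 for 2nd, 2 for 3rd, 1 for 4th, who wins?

Kira

Jamal: 4×4 + 10×1 + 5×2 + 6×4 + 5×4 = 80
Rosa: 4×3 + 10×4 + 5×3 + 6×2 + 5×1 = 84
Carla: 4×1 + 10×2 + 5×1 + 6×1 + 5×3 = 50
Kira: 4×2 + 10×3 + 5×4 + 6×3 + 5×2 = 86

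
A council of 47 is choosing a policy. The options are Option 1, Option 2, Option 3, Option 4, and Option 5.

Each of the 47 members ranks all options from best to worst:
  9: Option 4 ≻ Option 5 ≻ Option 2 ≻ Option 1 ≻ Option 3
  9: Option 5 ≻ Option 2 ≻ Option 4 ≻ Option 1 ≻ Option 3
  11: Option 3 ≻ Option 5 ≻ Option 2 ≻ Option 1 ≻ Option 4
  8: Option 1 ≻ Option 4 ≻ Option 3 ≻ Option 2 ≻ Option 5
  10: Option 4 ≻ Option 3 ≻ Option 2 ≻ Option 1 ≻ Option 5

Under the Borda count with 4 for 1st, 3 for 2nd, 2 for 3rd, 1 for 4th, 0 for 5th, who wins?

Option 1: 9×1 + 9×1 + 11×1 + 8×4 + 10×1 = 71
Option 2: 9×2 + 9×3 + 11×2 + 8×1 + 10×2 = 95
Option 3: 9×0 + 9×0 + 11×4 + 8×2 + 10×3 = 90
Option 4: 9×4 + 9×2 + 11×0 + 8×3 + 10×4 = 118
Option 5: 9×3 + 9×4 + 11×3 + 8×0 + 10×0 = 96

Option 4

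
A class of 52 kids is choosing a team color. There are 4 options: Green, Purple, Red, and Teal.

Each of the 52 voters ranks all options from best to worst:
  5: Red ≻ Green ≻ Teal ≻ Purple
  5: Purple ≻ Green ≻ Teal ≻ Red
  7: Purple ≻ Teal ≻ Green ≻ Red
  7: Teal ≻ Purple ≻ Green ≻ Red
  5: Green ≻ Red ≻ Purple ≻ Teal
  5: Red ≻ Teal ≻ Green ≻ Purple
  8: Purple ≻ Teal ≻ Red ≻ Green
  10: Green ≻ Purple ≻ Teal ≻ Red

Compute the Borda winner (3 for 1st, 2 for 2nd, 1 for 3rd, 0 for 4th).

Purple

Green: 5×2 + 5×2 + 7×1 + 7×1 + 5×3 + 5×1 + 8×0 + 10×3 = 84
Purple: 5×0 + 5×3 + 7×3 + 7×2 + 5×1 + 5×0 + 8×3 + 10×2 = 99
Red: 5×3 + 5×0 + 7×0 + 7×0 + 5×2 + 5×3 + 8×1 + 10×0 = 48
Teal: 5×1 + 5×1 + 7×2 + 7×3 + 5×0 + 5×2 + 8×2 + 10×1 = 81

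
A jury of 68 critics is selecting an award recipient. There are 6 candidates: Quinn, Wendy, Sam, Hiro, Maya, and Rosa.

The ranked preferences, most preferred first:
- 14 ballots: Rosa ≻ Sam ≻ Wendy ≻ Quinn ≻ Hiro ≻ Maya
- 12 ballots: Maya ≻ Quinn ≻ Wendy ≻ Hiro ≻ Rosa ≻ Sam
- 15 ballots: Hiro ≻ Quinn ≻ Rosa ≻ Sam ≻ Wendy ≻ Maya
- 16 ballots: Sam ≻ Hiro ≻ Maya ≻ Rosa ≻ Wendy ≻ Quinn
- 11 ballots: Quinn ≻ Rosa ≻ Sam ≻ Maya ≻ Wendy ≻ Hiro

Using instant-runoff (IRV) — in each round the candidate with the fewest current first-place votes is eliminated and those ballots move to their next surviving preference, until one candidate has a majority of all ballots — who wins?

Round 1: Quinn 11, Wendy 0, Sam 16, Hiro 15, Maya 12, Rosa 14. Wendy eliminated.
Round 2: Quinn 11, Sam 16, Hiro 15, Maya 12, Rosa 14. Quinn eliminated.
Round 3: Sam 16, Hiro 15, Maya 12, Rosa 25. Maya eliminated.
Round 4: Sam 16, Hiro 27, Rosa 25. Sam eliminated.
Round 5: Hiro 43, Rosa 25. Hiro has a majority (≥35).

Hiro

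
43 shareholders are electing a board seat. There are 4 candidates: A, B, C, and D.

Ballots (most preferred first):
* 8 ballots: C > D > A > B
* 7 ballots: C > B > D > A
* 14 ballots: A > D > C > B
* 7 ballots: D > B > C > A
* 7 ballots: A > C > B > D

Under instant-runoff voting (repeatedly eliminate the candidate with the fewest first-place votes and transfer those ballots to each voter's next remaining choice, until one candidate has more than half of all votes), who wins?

C

Round 1: A 21, B 0, C 15, D 7. B eliminated.
Round 2: A 21, C 15, D 7. D eliminated.
Round 3: A 21, C 22. C has a majority (≥22).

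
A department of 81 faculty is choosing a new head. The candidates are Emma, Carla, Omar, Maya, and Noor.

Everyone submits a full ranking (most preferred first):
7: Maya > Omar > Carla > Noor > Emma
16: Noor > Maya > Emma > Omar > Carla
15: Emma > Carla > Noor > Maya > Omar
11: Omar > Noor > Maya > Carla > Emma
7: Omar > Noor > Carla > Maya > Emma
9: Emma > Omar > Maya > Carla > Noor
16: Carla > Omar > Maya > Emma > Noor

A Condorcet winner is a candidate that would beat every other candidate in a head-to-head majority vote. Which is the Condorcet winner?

Omar

Omar vs Emma: 41–40
Omar vs Carla: 50–31
Omar vs Maya: 43–38
Omar vs Noor: 50–31
Omar beats every other candidate.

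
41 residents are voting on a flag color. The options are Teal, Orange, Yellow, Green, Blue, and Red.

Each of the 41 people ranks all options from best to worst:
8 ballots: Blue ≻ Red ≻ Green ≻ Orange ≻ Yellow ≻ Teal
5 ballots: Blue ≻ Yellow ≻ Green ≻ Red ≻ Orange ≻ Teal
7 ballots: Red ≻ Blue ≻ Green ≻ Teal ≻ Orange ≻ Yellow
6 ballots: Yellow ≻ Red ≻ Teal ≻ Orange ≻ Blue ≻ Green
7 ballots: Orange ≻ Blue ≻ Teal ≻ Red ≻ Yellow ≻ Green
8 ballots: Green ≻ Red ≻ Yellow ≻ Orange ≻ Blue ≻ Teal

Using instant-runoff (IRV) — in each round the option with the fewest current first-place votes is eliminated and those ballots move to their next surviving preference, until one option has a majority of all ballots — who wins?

Red

Round 1: Teal 0, Orange 7, Yellow 6, Green 8, Blue 13, Red 7. Teal eliminated.
Round 2: Orange 7, Yellow 6, Green 8, Blue 13, Red 7. Yellow eliminated.
Round 3: Orange 7, Green 8, Blue 13, Red 13. Orange eliminated.
Round 4: Green 8, Blue 20, Red 13. Green eliminated.
Round 5: Blue 20, Red 21. Red has a majority (≥21).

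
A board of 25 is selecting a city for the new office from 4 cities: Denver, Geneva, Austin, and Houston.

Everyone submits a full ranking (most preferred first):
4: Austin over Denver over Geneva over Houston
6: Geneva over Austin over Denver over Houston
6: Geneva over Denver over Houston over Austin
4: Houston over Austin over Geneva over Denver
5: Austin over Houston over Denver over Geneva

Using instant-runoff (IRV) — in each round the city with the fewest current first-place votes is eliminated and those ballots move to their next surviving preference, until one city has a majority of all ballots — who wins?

Austin

Round 1: Denver 0, Geneva 12, Austin 9, Houston 4. Denver eliminated.
Round 2: Geneva 12, Austin 9, Houston 4. Houston eliminated.
Round 3: Geneva 12, Austin 13. Austin has a majority (≥13).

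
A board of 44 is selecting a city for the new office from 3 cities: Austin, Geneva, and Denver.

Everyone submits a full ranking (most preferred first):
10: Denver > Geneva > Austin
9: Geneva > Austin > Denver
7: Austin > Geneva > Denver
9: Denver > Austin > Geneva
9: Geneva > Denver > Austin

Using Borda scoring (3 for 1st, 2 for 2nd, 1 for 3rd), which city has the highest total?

Geneva

Austin: 10×1 + 9×2 + 7×3 + 9×2 + 9×1 = 76
Geneva: 10×2 + 9×3 + 7×2 + 9×1 + 9×3 = 97
Denver: 10×3 + 9×1 + 7×1 + 9×3 + 9×2 = 91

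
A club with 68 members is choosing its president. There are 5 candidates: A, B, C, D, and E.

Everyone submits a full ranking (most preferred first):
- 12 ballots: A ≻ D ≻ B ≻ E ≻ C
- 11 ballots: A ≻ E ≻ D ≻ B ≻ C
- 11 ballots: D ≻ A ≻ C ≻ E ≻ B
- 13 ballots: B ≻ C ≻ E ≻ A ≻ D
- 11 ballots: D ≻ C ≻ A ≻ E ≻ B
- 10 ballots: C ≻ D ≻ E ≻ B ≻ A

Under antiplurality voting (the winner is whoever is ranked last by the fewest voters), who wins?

Last-place votes: A 10, B 22, C 23, D 13, E 0.

E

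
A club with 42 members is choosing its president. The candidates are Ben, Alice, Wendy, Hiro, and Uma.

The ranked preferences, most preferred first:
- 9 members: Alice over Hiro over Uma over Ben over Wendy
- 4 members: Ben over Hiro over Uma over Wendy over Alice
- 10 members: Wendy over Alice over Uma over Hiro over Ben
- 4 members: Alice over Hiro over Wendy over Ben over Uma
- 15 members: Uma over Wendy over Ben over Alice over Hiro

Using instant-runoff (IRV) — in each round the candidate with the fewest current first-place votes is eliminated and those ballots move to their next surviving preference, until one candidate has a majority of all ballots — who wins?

Round 1: Ben 4, Alice 13, Wendy 10, Hiro 0, Uma 15. Hiro eliminated.
Round 2: Ben 4, Alice 13, Wendy 10, Uma 15. Ben eliminated.
Round 3: Alice 13, Wendy 10, Uma 19. Wendy eliminated.
Round 4: Alice 23, Uma 19. Alice has a majority (≥22).

Alice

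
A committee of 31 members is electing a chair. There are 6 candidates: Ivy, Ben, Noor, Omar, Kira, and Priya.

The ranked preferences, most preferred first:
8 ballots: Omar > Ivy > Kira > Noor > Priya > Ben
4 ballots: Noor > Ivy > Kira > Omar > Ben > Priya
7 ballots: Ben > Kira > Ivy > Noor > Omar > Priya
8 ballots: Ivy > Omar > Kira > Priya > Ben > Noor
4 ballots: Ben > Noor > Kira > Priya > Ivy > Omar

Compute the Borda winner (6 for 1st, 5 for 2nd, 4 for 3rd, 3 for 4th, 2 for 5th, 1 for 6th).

Ivy

Ivy: 8×5 + 4×5 + 7×4 + 8×6 + 4×2 = 144
Ben: 8×1 + 4×2 + 7×6 + 8×2 + 4×6 = 98
Noor: 8×3 + 4×6 + 7×3 + 8×1 + 4×5 = 97
Omar: 8×6 + 4×3 + 7×2 + 8×5 + 4×1 = 118
Kira: 8×4 + 4×4 + 7×5 + 8×4 + 4×4 = 131
Priya: 8×2 + 4×1 + 7×1 + 8×3 + 4×3 = 63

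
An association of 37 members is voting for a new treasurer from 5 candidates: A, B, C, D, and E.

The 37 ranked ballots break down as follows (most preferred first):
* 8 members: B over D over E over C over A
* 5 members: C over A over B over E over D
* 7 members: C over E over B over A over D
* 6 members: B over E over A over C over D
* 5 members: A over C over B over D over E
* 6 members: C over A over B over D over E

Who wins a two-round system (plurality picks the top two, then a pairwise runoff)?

Round 1 first-place votes: A 5, B 14, C 18, D 0, E 0. C and B advance.
Runoff: C is ranked above B on 23 ballots, B above C on 14.

C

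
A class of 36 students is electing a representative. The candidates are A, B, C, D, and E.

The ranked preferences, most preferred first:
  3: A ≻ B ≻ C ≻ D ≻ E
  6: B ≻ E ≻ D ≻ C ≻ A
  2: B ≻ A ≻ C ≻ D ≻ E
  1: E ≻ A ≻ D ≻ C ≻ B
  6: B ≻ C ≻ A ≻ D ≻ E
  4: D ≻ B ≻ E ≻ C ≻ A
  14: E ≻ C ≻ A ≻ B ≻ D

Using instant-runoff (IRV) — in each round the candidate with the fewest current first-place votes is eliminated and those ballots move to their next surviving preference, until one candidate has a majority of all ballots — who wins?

B

Round 1: A 3, B 14, C 0, D 4, E 15. C eliminated.
Round 2: A 3, B 14, D 4, E 15. A eliminated.
Round 3: B 17, D 4, E 15. D eliminated.
Round 4: B 21, E 15. B has a majority (≥19).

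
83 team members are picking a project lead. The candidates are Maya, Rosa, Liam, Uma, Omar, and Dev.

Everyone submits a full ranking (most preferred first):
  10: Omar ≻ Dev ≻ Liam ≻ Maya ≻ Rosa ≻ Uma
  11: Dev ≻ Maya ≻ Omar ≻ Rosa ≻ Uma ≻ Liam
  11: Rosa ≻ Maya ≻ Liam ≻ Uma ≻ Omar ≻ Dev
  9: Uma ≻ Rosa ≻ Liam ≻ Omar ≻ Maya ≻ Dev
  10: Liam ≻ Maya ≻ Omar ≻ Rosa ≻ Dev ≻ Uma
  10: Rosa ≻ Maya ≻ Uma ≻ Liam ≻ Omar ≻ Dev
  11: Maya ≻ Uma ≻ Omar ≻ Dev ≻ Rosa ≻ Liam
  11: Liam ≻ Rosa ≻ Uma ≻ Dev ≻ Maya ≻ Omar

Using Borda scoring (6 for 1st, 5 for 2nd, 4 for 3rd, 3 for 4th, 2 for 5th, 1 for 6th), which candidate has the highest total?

Maya: 10×3 + 11×5 + 11×5 + 9×2 + 10×5 + 10×5 + 11×6 + 11×2 = 346
Rosa: 10×2 + 11×3 + 11×6 + 9×5 + 10×3 + 10×6 + 11×2 + 11×5 = 331
Liam: 10×4 + 11×1 + 11×4 + 9×4 + 10×6 + 10×3 + 11×1 + 11×6 = 298
Uma: 10×1 + 11×2 + 11×3 + 9×6 + 10×1 + 10×4 + 11×5 + 11×4 = 268
Omar: 10×6 + 11×4 + 11×2 + 9×3 + 10×4 + 10×2 + 11×4 + 11×1 = 268
Dev: 10×5 + 11×6 + 11×1 + 9×1 + 10×2 + 10×1 + 11×3 + 11×3 = 232

Maya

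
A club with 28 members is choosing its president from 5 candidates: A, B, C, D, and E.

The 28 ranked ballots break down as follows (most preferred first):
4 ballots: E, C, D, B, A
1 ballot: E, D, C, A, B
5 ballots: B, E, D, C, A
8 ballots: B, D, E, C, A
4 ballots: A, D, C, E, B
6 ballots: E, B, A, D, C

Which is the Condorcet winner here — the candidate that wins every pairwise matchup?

E

E vs A: 24–4
E vs B: 15–13
E vs C: 24–4
E vs D: 16–12
E beats every other candidate.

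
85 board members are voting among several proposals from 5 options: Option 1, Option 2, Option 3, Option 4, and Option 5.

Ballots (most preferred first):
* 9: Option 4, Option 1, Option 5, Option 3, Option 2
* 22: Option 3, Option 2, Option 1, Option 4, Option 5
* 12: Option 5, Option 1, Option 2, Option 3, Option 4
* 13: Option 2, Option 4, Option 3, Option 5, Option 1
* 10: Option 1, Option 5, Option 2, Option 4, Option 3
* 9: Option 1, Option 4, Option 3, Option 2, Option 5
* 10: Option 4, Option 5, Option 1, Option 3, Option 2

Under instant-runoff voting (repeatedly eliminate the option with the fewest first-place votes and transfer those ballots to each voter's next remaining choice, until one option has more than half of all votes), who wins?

Option 1

Round 1: Option 1 19, Option 2 13, Option 3 22, Option 4 19, Option 5 12. Option 5 eliminated.
Round 2: Option 1 31, Option 2 13, Option 3 22, Option 4 19. Option 2 eliminated.
Round 3: Option 1 31, Option 3 22, Option 4 32. Option 3 eliminated.
Round 4: Option 1 53, Option 4 32. Option 1 has a majority (≥43).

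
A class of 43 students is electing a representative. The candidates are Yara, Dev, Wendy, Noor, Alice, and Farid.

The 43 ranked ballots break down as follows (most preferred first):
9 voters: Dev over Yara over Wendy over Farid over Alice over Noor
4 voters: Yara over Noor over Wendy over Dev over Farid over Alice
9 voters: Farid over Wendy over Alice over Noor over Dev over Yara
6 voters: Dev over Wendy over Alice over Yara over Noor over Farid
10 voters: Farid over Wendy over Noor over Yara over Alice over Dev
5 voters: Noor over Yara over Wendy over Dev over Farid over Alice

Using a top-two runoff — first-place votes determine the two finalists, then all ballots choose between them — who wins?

Dev

Round 1 first-place votes: Yara 4, Dev 15, Wendy 0, Noor 5, Alice 0, Farid 19. Farid and Dev advance.
Runoff: Farid is ranked above Dev on 19 ballots, Dev above Farid on 24.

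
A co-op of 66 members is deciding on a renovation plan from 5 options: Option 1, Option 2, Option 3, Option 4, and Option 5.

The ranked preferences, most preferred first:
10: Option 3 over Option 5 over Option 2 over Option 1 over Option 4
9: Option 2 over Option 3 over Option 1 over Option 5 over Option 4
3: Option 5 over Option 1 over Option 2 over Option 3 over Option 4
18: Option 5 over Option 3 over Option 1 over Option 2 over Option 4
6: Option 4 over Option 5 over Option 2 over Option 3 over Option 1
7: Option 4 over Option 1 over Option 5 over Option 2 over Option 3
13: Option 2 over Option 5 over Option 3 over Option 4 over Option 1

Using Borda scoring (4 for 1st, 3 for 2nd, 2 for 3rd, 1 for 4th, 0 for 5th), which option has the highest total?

Option 5

Option 1: 10×1 + 9×2 + 3×3 + 18×2 + 6×0 + 7×3 + 13×0 = 94
Option 2: 10×2 + 9×4 + 3×2 + 18×1 + 6×2 + 7×1 + 13×4 = 151
Option 3: 10×4 + 9×3 + 3×1 + 18×3 + 6×1 + 7×0 + 13×2 = 156
Option 4: 10×0 + 9×0 + 3×0 + 18×0 + 6×4 + 7×4 + 13×1 = 65
Option 5: 10×3 + 9×1 + 3×4 + 18×4 + 6×3 + 7×2 + 13×3 = 194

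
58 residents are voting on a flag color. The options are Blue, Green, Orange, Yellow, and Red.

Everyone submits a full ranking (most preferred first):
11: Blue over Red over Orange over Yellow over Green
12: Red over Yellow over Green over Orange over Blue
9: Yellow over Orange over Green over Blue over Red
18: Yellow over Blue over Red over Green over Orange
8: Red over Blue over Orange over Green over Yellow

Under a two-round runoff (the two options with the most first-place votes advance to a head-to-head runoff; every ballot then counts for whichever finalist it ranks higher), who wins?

Red

Round 1 first-place votes: Blue 11, Green 0, Orange 0, Yellow 27, Red 20. Yellow and Red advance.
Runoff: Yellow is ranked above Red on 27 ballots, Red above Yellow on 31.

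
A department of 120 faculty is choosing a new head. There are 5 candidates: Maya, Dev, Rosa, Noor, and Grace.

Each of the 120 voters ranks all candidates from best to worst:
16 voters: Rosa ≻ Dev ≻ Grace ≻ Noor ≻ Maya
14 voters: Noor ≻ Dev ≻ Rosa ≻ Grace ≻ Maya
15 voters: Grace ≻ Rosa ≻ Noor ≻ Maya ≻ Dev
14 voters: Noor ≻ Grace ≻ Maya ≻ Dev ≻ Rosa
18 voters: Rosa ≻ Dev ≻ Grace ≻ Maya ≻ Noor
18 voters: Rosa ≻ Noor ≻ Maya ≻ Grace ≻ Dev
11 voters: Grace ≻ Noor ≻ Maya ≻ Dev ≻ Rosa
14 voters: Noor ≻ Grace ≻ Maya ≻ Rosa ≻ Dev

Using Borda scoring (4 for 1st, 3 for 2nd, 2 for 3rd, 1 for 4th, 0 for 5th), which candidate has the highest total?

Maya: 16×0 + 14×0 + 15×1 + 14×2 + 18×1 + 18×2 + 11×2 + 14×2 = 147
Dev: 16×3 + 14×3 + 15×0 + 14×1 + 18×3 + 18×0 + 11×1 + 14×0 = 169
Rosa: 16×4 + 14×2 + 15×3 + 14×0 + 18×4 + 18×4 + 11×0 + 14×1 = 295
Noor: 16×1 + 14×4 + 15×2 + 14×4 + 18×0 + 18×3 + 11×3 + 14×4 = 301
Grace: 16×2 + 14×1 + 15×4 + 14×3 + 18×2 + 18×1 + 11×4 + 14×3 = 288

Noor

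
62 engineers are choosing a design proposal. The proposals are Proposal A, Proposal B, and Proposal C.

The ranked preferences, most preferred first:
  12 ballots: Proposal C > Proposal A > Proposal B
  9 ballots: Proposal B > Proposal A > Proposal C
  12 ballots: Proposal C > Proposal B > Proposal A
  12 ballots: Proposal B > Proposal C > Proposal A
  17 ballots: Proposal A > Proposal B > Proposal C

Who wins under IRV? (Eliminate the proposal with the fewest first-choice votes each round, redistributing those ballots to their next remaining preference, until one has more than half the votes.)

Proposal B

Round 1: Proposal A 17, Proposal B 21, Proposal C 24. Proposal A eliminated.
Round 2: Proposal B 38, Proposal C 24. Proposal B has a majority (≥32).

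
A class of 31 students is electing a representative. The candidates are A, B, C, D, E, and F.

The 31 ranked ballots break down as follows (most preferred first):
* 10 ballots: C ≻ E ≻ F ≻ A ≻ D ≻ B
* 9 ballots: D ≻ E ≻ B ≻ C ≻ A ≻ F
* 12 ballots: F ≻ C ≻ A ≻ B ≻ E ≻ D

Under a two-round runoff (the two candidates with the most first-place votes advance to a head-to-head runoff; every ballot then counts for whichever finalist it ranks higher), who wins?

C

Round 1 first-place votes: A 0, B 0, C 10, D 9, E 0, F 12. F and C advance.
Runoff: F is ranked above C on 12 ballots, C above F on 19.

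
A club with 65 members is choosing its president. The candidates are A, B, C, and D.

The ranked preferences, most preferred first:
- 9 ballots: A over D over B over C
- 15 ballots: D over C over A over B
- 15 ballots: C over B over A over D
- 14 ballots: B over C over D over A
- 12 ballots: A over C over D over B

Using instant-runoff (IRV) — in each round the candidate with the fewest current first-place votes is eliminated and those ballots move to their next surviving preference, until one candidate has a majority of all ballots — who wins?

Round 1: A 21, B 14, C 15, D 15. B eliminated.
Round 2: A 21, C 29, D 15. D eliminated.
Round 3: A 21, C 44. C has a majority (≥33).

C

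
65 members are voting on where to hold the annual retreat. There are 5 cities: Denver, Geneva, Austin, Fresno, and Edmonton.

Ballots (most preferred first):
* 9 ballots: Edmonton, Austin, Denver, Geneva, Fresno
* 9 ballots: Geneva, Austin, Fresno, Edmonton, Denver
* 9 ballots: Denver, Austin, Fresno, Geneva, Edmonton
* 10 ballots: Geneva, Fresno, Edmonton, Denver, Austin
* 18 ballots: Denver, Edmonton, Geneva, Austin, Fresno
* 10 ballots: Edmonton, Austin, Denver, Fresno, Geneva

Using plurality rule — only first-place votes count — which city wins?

Denver

First-place votes: Denver 27, Geneva 19, Austin 0, Fresno 0, Edmonton 19.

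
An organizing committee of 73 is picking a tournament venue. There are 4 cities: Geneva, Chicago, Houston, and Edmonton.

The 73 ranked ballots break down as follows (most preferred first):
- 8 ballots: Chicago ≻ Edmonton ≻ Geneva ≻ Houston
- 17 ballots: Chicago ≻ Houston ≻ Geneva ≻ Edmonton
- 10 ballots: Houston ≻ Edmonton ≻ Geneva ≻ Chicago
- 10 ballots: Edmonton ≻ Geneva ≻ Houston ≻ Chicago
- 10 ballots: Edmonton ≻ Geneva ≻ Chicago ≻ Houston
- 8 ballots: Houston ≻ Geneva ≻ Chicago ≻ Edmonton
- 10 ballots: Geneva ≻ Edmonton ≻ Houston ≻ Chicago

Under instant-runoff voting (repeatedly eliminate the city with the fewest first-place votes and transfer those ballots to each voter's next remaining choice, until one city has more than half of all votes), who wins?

Edmonton

Round 1: Geneva 10, Chicago 25, Houston 18, Edmonton 20. Geneva eliminated.
Round 2: Chicago 25, Houston 18, Edmonton 30. Houston eliminated.
Round 3: Chicago 33, Edmonton 40. Edmonton has a majority (≥37).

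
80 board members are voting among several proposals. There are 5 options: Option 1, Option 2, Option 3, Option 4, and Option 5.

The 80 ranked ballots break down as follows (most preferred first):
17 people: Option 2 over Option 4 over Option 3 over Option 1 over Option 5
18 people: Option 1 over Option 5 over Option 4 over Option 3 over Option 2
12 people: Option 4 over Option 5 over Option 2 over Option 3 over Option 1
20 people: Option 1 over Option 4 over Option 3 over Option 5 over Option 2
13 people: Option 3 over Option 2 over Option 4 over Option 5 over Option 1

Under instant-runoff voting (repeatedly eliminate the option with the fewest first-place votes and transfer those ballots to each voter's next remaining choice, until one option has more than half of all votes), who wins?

Option 2

Round 1: Option 1 38, Option 2 17, Option 3 13, Option 4 12, Option 5 0. Option 5 eliminated.
Round 2: Option 1 38, Option 2 17, Option 3 13, Option 4 12. Option 4 eliminated.
Round 3: Option 1 38, Option 2 29, Option 3 13. Option 3 eliminated.
Round 4: Option 1 38, Option 2 42. Option 2 has a majority (≥41).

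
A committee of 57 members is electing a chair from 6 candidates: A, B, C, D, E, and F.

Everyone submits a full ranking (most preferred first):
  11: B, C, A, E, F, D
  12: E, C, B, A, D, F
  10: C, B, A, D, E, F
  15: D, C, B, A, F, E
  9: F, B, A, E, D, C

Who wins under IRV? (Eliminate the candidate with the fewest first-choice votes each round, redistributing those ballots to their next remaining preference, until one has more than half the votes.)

Round 1: A 0, B 11, C 10, D 15, E 12, F 9. A eliminated.
Round 2: B 11, C 10, D 15, E 12, F 9. F eliminated.
Round 3: B 20, C 10, D 15, E 12. C eliminated.
Round 4: B 30, D 15, E 12. B has a majority (≥29).

B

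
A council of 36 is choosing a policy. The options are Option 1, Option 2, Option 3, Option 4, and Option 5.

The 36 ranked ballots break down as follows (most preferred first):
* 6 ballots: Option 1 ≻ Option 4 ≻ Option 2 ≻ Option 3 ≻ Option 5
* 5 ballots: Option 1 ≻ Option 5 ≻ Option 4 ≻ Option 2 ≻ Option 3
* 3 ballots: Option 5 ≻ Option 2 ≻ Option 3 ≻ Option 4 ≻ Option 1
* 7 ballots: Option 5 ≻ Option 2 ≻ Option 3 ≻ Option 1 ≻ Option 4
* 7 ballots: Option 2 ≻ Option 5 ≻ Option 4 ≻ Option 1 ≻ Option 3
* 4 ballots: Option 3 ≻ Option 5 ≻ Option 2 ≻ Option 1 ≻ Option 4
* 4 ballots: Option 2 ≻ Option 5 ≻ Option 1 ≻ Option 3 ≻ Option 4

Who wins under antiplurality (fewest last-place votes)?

Option 2

Last-place votes: Option 1 3, Option 2 0, Option 3 12, Option 4 15, Option 5 6.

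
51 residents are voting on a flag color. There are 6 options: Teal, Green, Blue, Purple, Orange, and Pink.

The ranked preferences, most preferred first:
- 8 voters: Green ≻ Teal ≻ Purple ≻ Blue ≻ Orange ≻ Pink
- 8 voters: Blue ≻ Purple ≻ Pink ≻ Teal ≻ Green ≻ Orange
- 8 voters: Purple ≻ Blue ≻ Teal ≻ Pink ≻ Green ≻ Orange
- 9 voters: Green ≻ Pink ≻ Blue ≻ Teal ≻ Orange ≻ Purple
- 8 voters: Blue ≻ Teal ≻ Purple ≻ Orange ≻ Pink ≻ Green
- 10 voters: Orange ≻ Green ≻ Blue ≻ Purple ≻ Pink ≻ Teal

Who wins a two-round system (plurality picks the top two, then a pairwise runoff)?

Round 1 first-place votes: Teal 0, Green 17, Blue 16, Purple 8, Orange 10, Pink 0. Green and Blue advance.
Runoff: Green is ranked above Blue on 27 ballots, Blue above Green on 24.

Green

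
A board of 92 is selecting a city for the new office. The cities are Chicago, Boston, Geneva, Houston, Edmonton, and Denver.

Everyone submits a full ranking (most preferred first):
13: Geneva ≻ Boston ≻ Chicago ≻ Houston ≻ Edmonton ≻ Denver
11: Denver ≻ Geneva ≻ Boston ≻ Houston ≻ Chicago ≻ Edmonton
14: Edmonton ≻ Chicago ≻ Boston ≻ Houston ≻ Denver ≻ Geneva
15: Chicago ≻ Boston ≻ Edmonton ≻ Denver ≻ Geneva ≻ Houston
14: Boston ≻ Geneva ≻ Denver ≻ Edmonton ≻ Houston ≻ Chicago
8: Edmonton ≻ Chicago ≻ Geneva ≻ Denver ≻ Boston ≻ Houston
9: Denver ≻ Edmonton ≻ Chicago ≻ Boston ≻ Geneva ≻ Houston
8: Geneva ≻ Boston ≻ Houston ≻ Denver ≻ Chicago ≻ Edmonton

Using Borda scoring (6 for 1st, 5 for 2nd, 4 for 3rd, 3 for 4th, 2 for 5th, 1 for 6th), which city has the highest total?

Boston

Chicago: 13×4 + 11×2 + 14×5 + 15×6 + 14×1 + 8×5 + 9×4 + 8×2 = 340
Boston: 13×5 + 11×4 + 14×4 + 15×5 + 14×6 + 8×2 + 9×3 + 8×5 = 407
Geneva: 13×6 + 11×5 + 14×1 + 15×2 + 14×5 + 8×4 + 9×2 + 8×6 = 345
Houston: 13×3 + 11×3 + 14×3 + 15×1 + 14×2 + 8×1 + 9×1 + 8×4 = 206
Edmonton: 13×2 + 11×1 + 14×6 + 15×4 + 14×3 + 8×6 + 9×5 + 8×1 = 324
Denver: 13×1 + 11×6 + 14×2 + 15×3 + 14×4 + 8×3 + 9×6 + 8×3 = 310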